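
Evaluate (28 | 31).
(28/31) = 28^{15} mod 31 = 1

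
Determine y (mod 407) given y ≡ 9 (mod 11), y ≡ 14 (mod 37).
273

Using the Chinese Remainder Theorem:
M = product of moduli = 407
For equation 1: M_1 = 37, 37 ≡ 4 (mod 11), inverse of 37 mod 11 is 3 (check: 4 × 3 = 12 ≡ 1 (mod 11))
For equation 2: M_2 = 11, 11 ≡ 11 (mod 37), inverse of 11 mod 37 is 27 (check: 11 × 27 = 297 ≡ 1 (mod 37))
Combine: y ≡ Σ r_i×M_i×(M_i⁻¹ mod m_i) = 9×37×3 + 14×11×27 = 999 + 4158 = 5157
5157 mod 407 = 273
y ≡ 273 (mod 407)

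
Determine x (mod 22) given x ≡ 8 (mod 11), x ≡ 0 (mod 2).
8

Using the Chinese Remainder Theorem:
M = product of moduli = 22
For equation 1: M_1 = 2, 2 ≡ 2 (mod 11), inverse of 2 mod 11 is 6 (check: 2 × 6 = 12 ≡ 1 (mod 11))
For equation 2: M_2 = 11, 11 ≡ 1 (mod 2), inverse of 11 mod 2 is 1 (check: 1 × 1 = 1 ≡ 1 (mod 2))
Combine: x ≡ Σ r_i×M_i×(M_i⁻¹ mod m_i) = 8×2×6 + 0×11×1 = 96 + 0 = 96
96 mod 22 = 8
x ≡ 8 (mod 22)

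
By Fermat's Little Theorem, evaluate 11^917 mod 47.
By Fermat: 11^{46} ≡ 1 (mod 47). 917 ≡ 43 (mod 46). So 11^{917} ≡ 11^{43} ≡ 22 (mod 47)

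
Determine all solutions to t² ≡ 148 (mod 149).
The square roots of 148 mod 149 are 44 and 105. Verify: 44² = 1936 ≡ 148 (mod 149)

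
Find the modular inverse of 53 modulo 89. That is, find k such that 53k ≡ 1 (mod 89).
42

Using Extended Euclidean Algorithm:
gcd(53, 89) = 1
Bezout coefficients: 53 × 42 + 89 × -25 = 1
So 53 × 42 ≡ 1 (mod 89)
The inverse is 42 mod 89 = 42
Verification: 53 × 42 = 2226 = 25 × 89 + 1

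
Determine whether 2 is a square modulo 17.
By Euler's criterion: 2^{8} ≡ 1 (mod 17). Since this equals 1, 2 is a QR.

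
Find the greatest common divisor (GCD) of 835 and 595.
5

Using the Euclidean algorithm:
835 = 1 × 595 + 240
595 = 2 × 240 + 115
240 = 2 × 115 + 10
115 = 11 × 10 + 5
10 = 2 × 5 + 0

GCD(835, 595) = 5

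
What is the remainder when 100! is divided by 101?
By Wilson's theorem, (100)! ≡ -1 ≡ 100 (mod 101)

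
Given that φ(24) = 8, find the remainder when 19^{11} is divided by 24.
By Euler: 19^{8} ≡ 1 (mod 24) since gcd(19, 24) = 1. 11 = 1×8 + 3. So 19^{11} ≡ 19^{3} ≡ 19 (mod 24)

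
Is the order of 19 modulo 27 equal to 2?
No, the actual order is 3, not 2.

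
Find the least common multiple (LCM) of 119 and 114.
13566

First find GCD(119, 114) using the Euclidean algorithm:
119 = 1 × 114 + 5
114 = 22 × 5 + 4
5 = 1 × 4 + 1
4 = 4 × 1 + 0
GCD(119, 114) = 1

LCM formula: LCM(a, b) = (a × b) / GCD(a, b)
LCM(119, 114) = (119 × 114) / 1
LCM(119, 114) = 13566 / 1
LCM(119, 114) = 13566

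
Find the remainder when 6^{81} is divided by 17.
By Fermat: 6^{16} ≡ 1 (mod 17). 81 = 5×16 + 1. So 6^{81} ≡ 6^{1} ≡ 6 (mod 17)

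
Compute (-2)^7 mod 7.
(-2) ≡ 5 (mod 7). 7 = 4 + 2 + 1 (binary 111). Repeated squaring mod 7: 5^1 ≡ 5; 5^2 ≡ 5² = 25 ≡ 4; 5^4 ≡ 4² = 16 ≡ 2. Multiply: (-2)^7 ≡ 5^4 × 5^2 × 5^1 ≡ 2 × 4 × 5 (mod 7): 2 × 4 = 8 ≡ 1; 1 × 5 = 5 ≡ 5. So (-2)^7 ≡ 5 (mod 7).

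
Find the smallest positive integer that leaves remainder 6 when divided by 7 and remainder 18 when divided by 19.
M = 7 × 19 = 133. M₁ = 19, y₁ ≡ 3 (mod 7). M₂ = 7, y₂ ≡ 11 (mod 19). z = 6×19×3 + 18×7×11 ≡ 132 (mod 133). The smallest positive such number is 132.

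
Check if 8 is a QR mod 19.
By Euler's criterion: 8^{9} ≡ 18 (mod 19). Since this equals -1 (≡ 18), 8 is not a QR.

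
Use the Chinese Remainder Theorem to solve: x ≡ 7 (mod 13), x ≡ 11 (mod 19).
163

Using the Chinese Remainder Theorem:
M = product of moduli = 247
For equation 1: M_1 = 19, 19 ≡ 6 (mod 13), inverse of 19 mod 13 is 11 (check: 6 × 11 = 66 ≡ 1 (mod 13))
For equation 2: M_2 = 13, 13 ≡ 13 (mod 19), inverse of 13 mod 19 is 3 (check: 13 × 3 = 39 ≡ 1 (mod 19))
Combine: x ≡ Σ r_i×M_i×(M_i⁻¹ mod m_i) = 7×19×11 + 11×13×3 = 1463 + 429 = 1892
1892 mod 247 = 163
x ≡ 163 (mod 247)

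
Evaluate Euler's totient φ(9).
6

Prime factorization: 9 = 3^2
Using the formula φ(n) = n × Π(1 - 1/p) for each prime factor p:
φ(9) = 9 × (1 - 1/3)
φ(9) = 6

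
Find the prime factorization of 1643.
31 × 53

Divide by primes starting from smallest:
1643 ÷ 31 = 53
53 ÷ 53 = 1

1643 = 31 × 53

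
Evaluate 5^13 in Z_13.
Using Fermat: 5^{12} ≡ 1 (mod 13). 13 ≡ 1 (mod 12). So 5^{13} ≡ 5^{1} ≡ 5 (mod 13)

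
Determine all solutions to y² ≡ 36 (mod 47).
The square roots of 36 mod 47 are 6 and 41. Verify: 6² = 36 ≡ 36 (mod 47)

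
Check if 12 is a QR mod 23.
By Euler's criterion: 12^{11} ≡ 1 (mod 23). Since this equals 1, 12 is a QR.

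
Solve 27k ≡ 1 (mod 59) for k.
35

Using Extended Euclidean Algorithm:
gcd(27, 59) = 1
Bezout coefficients: 27 × -24 + 59 × 11 = 1
So 27 × -24 ≡ 1 (mod 59)
The inverse is -24 mod 59 = 35
Verification: 27 × 35 = 945 = 16 × 59 + 1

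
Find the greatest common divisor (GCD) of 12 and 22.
2

Using the Euclidean algorithm:
12 = 0 × 22 + 12
22 = 1 × 12 + 10
12 = 1 × 10 + 2
10 = 5 × 2 + 0

GCD(12, 22) = 2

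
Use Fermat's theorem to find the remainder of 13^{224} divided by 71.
25

By Fermat's Little Theorem, a^(p-1) ≡ 1 (mod p) for prime p and gcd(a, p) = 1
Here p = 71, so 13^70 ≡ 1 (mod 71)
We can reduce the exponent: 224 mod 70 = 14
So 13^224 ≡ 13^14 (mod 71)
Computing: 13^14 mod 71 = 25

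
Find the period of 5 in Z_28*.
Powers of 5 mod 28: 5^1≡5, 5^2≡25, 5^3≡13, 5^4≡9, 5^5≡17, 5^6≡1. Order = 6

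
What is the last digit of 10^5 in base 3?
10 ≡ 1 (mod 3). 5 = 4 + 1 (binary 101). Repeated squaring mod 3: 1^1 ≡ 1; 1^2 ≡ 1² = 1 ≡ 1; 1^4 ≡ 1² = 1 ≡ 1. Multiply: 10^5 ≡ 1^4 × 1^1 ≡ 1 × 1 (mod 3): 1 × 1 = 1 ≡ 1. So 10^5 ≡ 1 (mod 3).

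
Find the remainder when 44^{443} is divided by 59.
By Fermat: 44^{58} ≡ 1 (mod 59). 443 = 7×58 + 37. So 44^{443} ≡ 44^{37} ≡ 50 (mod 59)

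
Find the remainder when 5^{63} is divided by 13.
By Fermat: 5^{12} ≡ 1 (mod 13). 63 = 5×12 + 3. So 5^{63} ≡ 5^{3} ≡ 8 (mod 13)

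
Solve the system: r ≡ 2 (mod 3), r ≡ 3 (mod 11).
M = 3 × 11 = 33. M₁ = 11, y₁ ≡ 2 (mod 3). M₂ = 3, y₂ ≡ 4 (mod 11). r = 2×11×2 + 3×3×4 ≡ 14 (mod 33)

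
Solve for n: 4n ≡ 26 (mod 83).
48

Since gcd(4, 83) = 1 divides 26, a solution exists.
Multiply both sides by the inverse of 4 mod 83:
  4^(-1) mod 83 = 21
  x ≡ 21 × 26 ≡ 546 ≡ 48 (mod 83)
Verification: 4 × 48 = 192 = 2 × 83 + 26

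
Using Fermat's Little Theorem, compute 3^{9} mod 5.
3

By Fermat's Little Theorem, a^(p-1) ≡ 1 (mod p) for prime p and gcd(a, p) = 1
Here p = 5, so 3^4 ≡ 1 (mod 5)
We can reduce the exponent: 9 mod 4 = 1
So 3^9 ≡ 3^1 (mod 5)
Computing: 3^1 mod 5 = 3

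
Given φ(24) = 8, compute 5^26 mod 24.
By Euler: 5^{8} ≡ 1 (mod 24) since gcd(5, 24) = 1. 26 = 3×8 + 2. So 5^{26} ≡ 5^{2} ≡ 1 (mod 24)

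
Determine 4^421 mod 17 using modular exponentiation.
Using Fermat: 4^{16} ≡ 1 (mod 17). 421 ≡ 5 (mod 16). So 4^{421} ≡ 4^{5} ≡ 4 (mod 17)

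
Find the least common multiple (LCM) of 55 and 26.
1430

First find GCD(55, 26) using the Euclidean algorithm:
55 = 2 × 26 + 3
26 = 8 × 3 + 2
3 = 1 × 2 + 1
2 = 2 × 1 + 0
GCD(55, 26) = 1

LCM formula: LCM(a, b) = (a × b) / GCD(a, b)
LCM(55, 26) = (55 × 26) / 1
LCM(55, 26) = 1430 / 1
LCM(55, 26) = 1430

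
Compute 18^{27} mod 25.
7

Using successive squaring:
Binary expansion of 27: 11011
Powers of 18 mod 25 (each is the square of the previous):
  18^1 ≡ 18 (mod 25)
  18^2 ≡ 18² = 324 ≡ 24 (mod 25)
  18^4 ≡ 24² = 576 ≡ 1 (mod 25)
  18^8 ≡ 1² = 1 ≡ 1 (mod 25)
  18^16 ≡ 1² = 1 ≡ 1 (mod 25)
27 = 16 + 8 + 2 + 1, so 18^27 = 18^16 × 18^8 × 18^2 × 18^1 ≡ 1 × 1 × 24 × 18 (mod 25)
Multiplying step by step:
  1 × 1 = 1 ≡ 1 (mod 25)
  1 × 24 = 24 ≡ 24 (mod 25)
  24 × 18 = 432 ≡ 7 (mod 25)
Result: 18^27 ≡ 7 (mod 25)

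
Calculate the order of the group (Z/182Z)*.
72

Prime factorization: 182 = 2 × 7 × 13
Using the formula φ(n) = n × Π(1 - 1/p) for each prime factor p:
φ(182) = 182 × (1 - 1/2) × (1 - 1/7) × (1 - 1/13)
φ(182) = 72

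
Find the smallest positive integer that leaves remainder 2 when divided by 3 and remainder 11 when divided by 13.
M = 3 × 13 = 39. M₁ = 13, y₁ ≡ 1 (mod 3). M₂ = 3, y₂ ≡ 9 (mod 13). k = 2×13×1 + 11×3×9 ≡ 11 (mod 39). The smallest positive such number is 11.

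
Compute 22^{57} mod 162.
118

Using successive squaring:
Binary expansion of 57: 111001
Powers of 22 mod 162 (each is the square of the previous):
  22^1 ≡ 22 (mod 162)
  22^2 ≡ 22² = 484 ≡ 160 (mod 162)
  22^4 ≡ 160² = 25600 ≡ 4 (mod 162)
  22^8 ≡ 4² = 16 ≡ 16 (mod 162)
  22^16 ≡ 16² = 256 ≡ 94 (mod 162)
  22^32 ≡ 94² = 8836 ≡ 88 (mod 162)
57 = 32 + 16 + 8 + 1, so 22^57 = 22^32 × 22^16 × 22^8 × 22^1 ≡ 88 × 94 × 16 × 22 (mod 162)
Multiplying step by step:
  88 × 94 = 8272 ≡ 10 (mod 162)
  10 × 16 = 160 ≡ 160 (mod 162)
  160 × 22 = 3520 ≡ 118 (mod 162)
Result: 22^57 ≡ 118 (mod 162)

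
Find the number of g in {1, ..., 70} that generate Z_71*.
Number of primitive roots mod 71 = φ(70) = 24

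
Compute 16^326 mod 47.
Using Fermat: 16^{46} ≡ 1 (mod 47). 326 ≡ 4 (mod 46). So 16^{326} ≡ 16^{4} ≡ 18 (mod 47)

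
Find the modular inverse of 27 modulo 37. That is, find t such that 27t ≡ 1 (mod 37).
11

Using Extended Euclidean Algorithm:
gcd(27, 37) = 1
Bezout coefficients: 27 × 11 + 37 × -8 = 1
So 27 × 11 ≡ 1 (mod 37)
The inverse is 11 mod 37 = 11
Verification: 27 × 11 = 297 = 8 × 37 + 1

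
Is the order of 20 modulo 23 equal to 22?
Yes, ord_23(20) = 22.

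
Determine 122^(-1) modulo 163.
122^(-1) ≡ 159 (mod 163). Verification: 122 × 159 = 19398 ≡ 1 (mod 163)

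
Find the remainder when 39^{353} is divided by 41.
By Fermat: 39^{40} ≡ 1 (mod 41). 353 = 8×40 + 33. So 39^{353} ≡ 39^{33} ≡ 8 (mod 41)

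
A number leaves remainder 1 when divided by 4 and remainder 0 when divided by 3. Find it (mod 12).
M = 4 × 3 = 12. M₁ = 3, y₁ ≡ 3 (mod 4). M₂ = 4, y₂ ≡ 1 (mod 3). n = 1×3×3 + 0×4×1 ≡ 9 (mod 12)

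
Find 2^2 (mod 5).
2 = 2 (binary 10). Repeated squaring mod 5: 2^1 ≡ 2; 2^2 ≡ 2² = 4 ≡ 4. So 2^2 ≡ 4 (mod 5).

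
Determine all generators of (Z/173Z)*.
Primitive roots mod 173: {2, 3, 5, 7, 8, 11, 12, 17, 18, 19, 20, 26, 27, 28, 30, 32, 39, 42, 44, 45, 46, 48, 50, 53, 58, 59, 61, 62, 63, 65, 66, 68, 69, 70, 71, 72, 74, 75, 76, 79, 82, 86, 87, 91, 94, 97, 98, 99, 101, 102, 103, 104, 105, 107, 108, 110, 111, 112, 114, 115, 120, 123, 125, 127, 128, 129, 131, 134, 141, 143, 145, 146, 147, 153, 154, 155, 156, 161, 162, 165, 166, 168, 170, 171}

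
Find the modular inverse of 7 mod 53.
7^(-1) ≡ 38 (mod 53). Verification: 7 × 38 = 266 ≡ 1 (mod 53)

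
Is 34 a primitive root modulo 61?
p - 1 = 60 has prime divisors 2, 3, 5. Check 34^(60/q) mod 61 for each: 34^(60/2) = 34^30 ≡ 1, 34^(60/3) = 34^20 ≡ 1, 34^(60/5) = 34^12 ≡ 58 (mod 61). Since 34^30 ≡ 1 (mod 61), the order of 34 divides 30 (in fact the order is 5) ≠ 60, so it is not a primitive root.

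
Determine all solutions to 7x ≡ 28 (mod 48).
4

Since gcd(7, 48) = 1 divides 28, a solution exists.
Multiply both sides by the inverse of 7 mod 48:
  7^(-1) mod 48 = 7
  x ≡ 7 × 28 ≡ 196 ≡ 4 (mod 48)
Verification: 7 × 4 = 28 = 0 × 48 + 28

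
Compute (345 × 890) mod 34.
30

(345 × 890) = 307050
307050 mod 34 = 30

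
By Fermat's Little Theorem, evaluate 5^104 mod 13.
By Fermat: 5^{12} ≡ 1 (mod 13). 104 = 8×12 + 8. So 5^{104} ≡ 5^{8} ≡ 1 (mod 13)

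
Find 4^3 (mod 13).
3 = 2 + 1 (binary 11). Repeated squaring mod 13: 4^1 ≡ 4; 4^2 ≡ 4² = 16 ≡ 3. Multiply: 4^3 = 4^2 × 4^1 ≡ 3 × 4 (mod 13): 3 × 4 = 12 ≡ 12. So 4^3 ≡ 12 (mod 13).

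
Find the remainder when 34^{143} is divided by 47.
By Fermat: 34^{46} ≡ 1 (mod 47). 143 = 3×46 + 5. So 34^{143} ≡ 34^{5} ≡ 7 (mod 47)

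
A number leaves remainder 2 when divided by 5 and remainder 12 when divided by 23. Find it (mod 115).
M = 5 × 23 = 115. M₁ = 23, y₁ ≡ 2 (mod 5). M₂ = 5, y₂ ≡ 14 (mod 23). k = 2×23×2 + 12×5×14 ≡ 12 (mod 115)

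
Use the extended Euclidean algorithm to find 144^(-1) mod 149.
Extended GCD: 144(-30) + 149(29) = 1. So 144^(-1) ≡ 119 ≡ 119 (mod 149). Verify: 144 × 119 = 17136 ≡ 1 (mod 149)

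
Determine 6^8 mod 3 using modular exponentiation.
6 ≡ 0 (mod 3). 8 = 8 (binary 1000). Repeated squaring mod 3: 0^1 ≡ 0; 0^2 ≡ 0² = 0 ≡ 0; 0^4 ≡ 0² = 0 ≡ 0; 0^8 ≡ 0² = 0 ≡ 0. So 6^8 ≡ 0 (mod 3).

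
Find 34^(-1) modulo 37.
12

Using Extended Euclidean Algorithm:
gcd(34, 37) = 1
Bezout coefficients: 34 × 12 + 37 × -11 = 1
So 34 × 12 ≡ 1 (mod 37)
The inverse is 12 mod 37 = 12
Verification: 34 × 12 = 408 = 11 × 37 + 1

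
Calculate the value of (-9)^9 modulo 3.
(-9) ≡ 0 (mod 3). 9 = 8 + 1 (binary 1001). Repeated squaring mod 3: 0^1 ≡ 0; 0^2 ≡ 0² = 0 ≡ 0; 0^4 ≡ 0² = 0 ≡ 0; 0^8 ≡ 0² = 0 ≡ 0. Multiply: (-9)^9 ≡ 0^8 × 0^1 ≡ 0 × 0 (mod 3): 0 × 0 = 0 ≡ 0. So (-9)^9 ≡ 0 (mod 3).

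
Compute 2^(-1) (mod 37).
2^(-1) ≡ 19 (mod 37). Verification: 2 × 19 = 38 ≡ 1 (mod 37)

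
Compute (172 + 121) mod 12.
5

(172 + 121) = 293
293 mod 12 = 5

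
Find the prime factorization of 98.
2 × 7^2

Divide by primes starting from smallest:
98 ÷ 2 = 49
49 ÷ 7 = 7
7 ÷ 7 = 1

98 = 2 × 7^2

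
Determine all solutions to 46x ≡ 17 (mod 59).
35

Since gcd(46, 59) = 1 divides 17, a solution exists.
Multiply both sides by the inverse of 46 mod 59:
  46^(-1) mod 59 = 9
  x ≡ 9 × 17 ≡ 153 ≡ 35 (mod 59)
Verification: 46 × 35 = 1610 = 27 × 59 + 17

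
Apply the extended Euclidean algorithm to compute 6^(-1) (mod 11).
Extended GCD: 6(2) + 11(-1) = 1. So 6^(-1) ≡ 2 ≡ 2 (mod 11). Verify: 6 × 2 = 12 ≡ 1 (mod 11)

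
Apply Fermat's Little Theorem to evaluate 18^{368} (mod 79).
64

By Fermat's Little Theorem, a^(p-1) ≡ 1 (mod p) for prime p and gcd(a, p) = 1
Here p = 79, so 18^78 ≡ 1 (mod 79)
We can reduce the exponent: 368 mod 78 = 56
So 18^368 ≡ 18^56 (mod 79)
Computing: 18^56 mod 79 = 64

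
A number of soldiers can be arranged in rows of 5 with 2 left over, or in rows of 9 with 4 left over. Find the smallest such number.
M = 5 × 9 = 45. M₁ = 9, y₁ ≡ 4 (mod 5). M₂ = 5, y₂ ≡ 2 (mod 9). m = 2×9×4 + 4×5×2 ≡ 22 (mod 45). The smallest positive such number is 22.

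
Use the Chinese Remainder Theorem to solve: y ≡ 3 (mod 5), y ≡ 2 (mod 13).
28

Using the Chinese Remainder Theorem:
M = product of moduli = 65
For equation 1: M_1 = 13, 13 ≡ 3 (mod 5), inverse of 13 mod 5 is 2 (check: 3 × 2 = 6 ≡ 1 (mod 5))
For equation 2: M_2 = 5, 5 ≡ 5 (mod 13), inverse of 5 mod 13 is 8 (check: 5 × 8 = 40 ≡ 1 (mod 13))
Combine: y ≡ Σ r_i×M_i×(M_i⁻¹ mod m_i) = 3×13×2 + 2×5×8 = 78 + 80 = 158
158 mod 65 = 28
y ≡ 28 (mod 65)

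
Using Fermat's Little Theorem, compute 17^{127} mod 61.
30

By Fermat's Little Theorem, a^(p-1) ≡ 1 (mod p) for prime p and gcd(a, p) = 1
Here p = 61, so 17^60 ≡ 1 (mod 61)
We can reduce the exponent: 127 mod 60 = 7
So 17^127 ≡ 17^7 (mod 61)
Computing: 17^7 mod 61 = 30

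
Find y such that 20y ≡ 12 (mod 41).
17

Since gcd(20, 41) = 1 divides 12, a solution exists.
Multiply both sides by the inverse of 20 mod 41:
  20^(-1) mod 41 = 39
  x ≡ 39 × 12 ≡ 468 ≡ 17 (mod 41)
Verification: 20 × 17 = 340 = 8 × 41 + 12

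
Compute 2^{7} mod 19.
14

Using successive squaring:
Binary expansion of 7: 111
Powers of 2 mod 19 (each is the square of the previous):
  2^1 ≡ 2 (mod 19)
  2^2 ≡ 2² = 4 ≡ 4 (mod 19)
  2^4 ≡ 4² = 16 ≡ 16 (mod 19)
7 = 4 + 2 + 1, so 2^7 = 2^4 × 2^2 × 2^1 ≡ 16 × 4 × 2 (mod 19)
Multiplying step by step:
  16 × 4 = 64 ≡ 7 (mod 19)
  7 × 2 = 14 ≡ 14 (mod 19)
Result: 2^7 ≡ 14 (mod 19)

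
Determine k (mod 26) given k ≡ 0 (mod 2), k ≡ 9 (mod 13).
22

Using the Chinese Remainder Theorem:
M = product of moduli = 26
For equation 1: M_1 = 13, 13 ≡ 1 (mod 2), inverse of 13 mod 2 is 1 (check: 1 × 1 = 1 ≡ 1 (mod 2))
For equation 2: M_2 = 2, 2 ≡ 2 (mod 13), inverse of 2 mod 13 is 7 (check: 2 × 7 = 14 ≡ 1 (mod 13))
Combine: k ≡ Σ r_i×M_i×(M_i⁻¹ mod m_i) = 0×13×1 + 9×2×7 = 0 + 126 = 126
126 mod 26 = 22
k ≡ 22 (mod 26)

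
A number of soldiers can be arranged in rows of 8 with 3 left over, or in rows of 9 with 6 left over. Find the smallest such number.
M = 8 × 9 = 72. M₁ = 9, y₁ ≡ 1 (mod 8). M₂ = 8, y₂ ≡ 8 (mod 9). n = 3×9×1 + 6×8×8 ≡ 51 (mod 72). The smallest positive such number is 51.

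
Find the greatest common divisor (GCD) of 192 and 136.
8

Using the Euclidean algorithm:
192 = 1 × 136 + 56
136 = 2 × 56 + 24
56 = 2 × 24 + 8
24 = 3 × 8 + 0

GCD(192, 136) = 8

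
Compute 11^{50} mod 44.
33

Using successive squaring:
Binary expansion of 50: 110010
Powers of 11 mod 44 (each is the square of the previous):
  11^1 ≡ 11 (mod 44)
  11^2 ≡ 11² = 121 ≡ 33 (mod 44)
  11^4 ≡ 33² = 1089 ≡ 33 (mod 44)
  11^8 ≡ 33² = 1089 ≡ 33 (mod 44)
  11^16 ≡ 33² = 1089 ≡ 33 (mod 44)
  11^32 ≡ 33² = 1089 ≡ 33 (mod 44)
50 = 32 + 16 + 2, so 11^50 = 11^32 × 11^16 × 11^2 ≡ 33 × 33 × 33 (mod 44)
Multiplying step by step:
  33 × 33 = 1089 ≡ 33 (mod 44)
  33 × 33 = 1089 ≡ 33 (mod 44)
Result: 11^50 ≡ 33 (mod 44)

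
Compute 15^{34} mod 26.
23

Using successive squaring:
Binary expansion of 34: 100010
Powers of 15 mod 26 (each is the square of the previous):
  15^1 ≡ 15 (mod 26)
  15^2 ≡ 15² = 225 ≡ 17 (mod 26)
  15^4 ≡ 17² = 289 ≡ 3 (mod 26)
  15^8 ≡ 3² = 9 ≡ 9 (mod 26)
  15^16 ≡ 9² = 81 ≡ 3 (mod 26)
  15^32 ≡ 3² = 9 ≡ 9 (mod 26)
34 = 32 + 2, so 15^34 = 15^32 × 15^2 ≡ 9 × 17 (mod 26)
Multiplying step by step:
  9 × 17 = 153 ≡ 23 (mod 26)
Result: 15^34 ≡ 23 (mod 26)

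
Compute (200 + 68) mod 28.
16

(200 + 68) = 268
268 mod 28 = 16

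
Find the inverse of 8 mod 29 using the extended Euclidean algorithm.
Extended GCD: 8(11) + 29(-3) = 1. So 8^(-1) ≡ 11 ≡ 11 (mod 29). Verify: 8 × 11 = 88 ≡ 1 (mod 29)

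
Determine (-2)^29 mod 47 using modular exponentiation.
Using repeated squaring. (-2) ≡ 45 (mod 47). 29 = 16 + 8 + 4 + 1 (binary 11101). Repeated squaring mod 47: 45^1 ≡ 45; 45^2 ≡ 45² = 2025 ≡ 4; 45^4 ≡ 4² = 16 ≡ 16; 45^8 ≡ 16² = 256 ≡ 21; 45^16 ≡ 21² = 441 ≡ 18. Multiply: (-2)^29 ≡ 45^16 × 45^8 × 45^4 × 45^1 ≡ 18 × 21 × 16 × 45 (mod 47): 18 × 21 = 378 ≡ 2; 2 × 16 = 32 ≡ 32; 32 × 45 = 1440 ≡ 30. So (-2)^29 ≡ 30 (mod 47).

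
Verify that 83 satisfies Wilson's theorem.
(82)! mod 83 = 82. Since this equals -1 (mod 83), Wilson confirms 83 is prime.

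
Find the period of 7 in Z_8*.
Powers of 7 mod 8: 7^1≡7, 7^2≡1. Order = 2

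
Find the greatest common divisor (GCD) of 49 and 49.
49

Using the Euclidean algorithm:
49 = 1 × 49 + 0

GCD(49, 49) = 49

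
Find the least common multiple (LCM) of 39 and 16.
624

First find GCD(39, 16) using the Euclidean algorithm:
39 = 2 × 16 + 7
16 = 2 × 7 + 2
7 = 3 × 2 + 1
2 = 2 × 1 + 0
GCD(39, 16) = 1

LCM formula: LCM(a, b) = (a × b) / GCD(a, b)
LCM(39, 16) = (39 × 16) / 1
LCM(39, 16) = 624 / 1
LCM(39, 16) = 624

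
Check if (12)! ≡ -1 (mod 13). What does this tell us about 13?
(12)! mod 13 = 12. Since this equals -1 (mod 13), Wilson confirms 13 is prime.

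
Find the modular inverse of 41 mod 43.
41^(-1) ≡ 21 (mod 43). Verification: 41 × 21 = 861 ≡ 1 (mod 43)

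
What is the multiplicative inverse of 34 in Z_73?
58

Using Extended Euclidean Algorithm:
gcd(34, 73) = 1
Bezout coefficients: 34 × -15 + 73 × 7 = 1
So 34 × -15 ≡ 1 (mod 73)
The inverse is -15 mod 73 = 58
Verification: 34 × 58 = 1972 = 27 × 73 + 1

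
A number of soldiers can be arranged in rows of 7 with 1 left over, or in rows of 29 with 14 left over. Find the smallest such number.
M = 7 × 29 = 203. M₁ = 29, y₁ ≡ 1 (mod 7). M₂ = 7, y₂ ≡ 25 (mod 29). k = 1×29×1 + 14×7×25 ≡ 43 (mod 203). The smallest positive such number is 43.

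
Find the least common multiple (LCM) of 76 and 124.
2356

First find GCD(76, 124) using the Euclidean algorithm:
76 = 0 × 124 + 76
124 = 1 × 76 + 48
76 = 1 × 48 + 28
48 = 1 × 28 + 20
28 = 1 × 20 + 8
20 = 2 × 8 + 4
8 = 2 × 4 + 0
GCD(76, 124) = 4

LCM formula: LCM(a, b) = (a × b) / GCD(a, b)
LCM(76, 124) = (76 × 124) / 4
LCM(76, 124) = 9424 / 4
LCM(76, 124) = 2356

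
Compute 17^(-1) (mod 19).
9

Using Extended Euclidean Algorithm:
gcd(17, 19) = 1
Bezout coefficients: 17 × 9 + 19 × -8 = 1
So 17 × 9 ≡ 1 (mod 19)
The inverse is 9 mod 19 = 9
Verification: 17 × 9 = 153 = 8 × 19 + 1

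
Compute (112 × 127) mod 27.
22

(112 × 127) = 14224
14224 mod 27 = 22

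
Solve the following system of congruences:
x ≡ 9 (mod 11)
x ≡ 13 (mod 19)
108

Using the Chinese Remainder Theorem:
M = product of moduli = 209
For equation 1: M_1 = 19, 19 ≡ 8 (mod 11), inverse of 19 mod 11 is 7 (check: 8 × 7 = 56 ≡ 1 (mod 11))
For equation 2: M_2 = 11, 11 ≡ 11 (mod 19), inverse of 11 mod 19 is 7 (check: 11 × 7 = 77 ≡ 1 (mod 19))
Combine: x ≡ Σ r_i×M_i×(M_i⁻¹ mod m_i) = 9×19×7 + 13×11×7 = 1197 + 1001 = 2198
2198 mod 209 = 108
x ≡ 108 (mod 209)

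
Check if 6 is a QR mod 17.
By Euler's criterion: 6^{8} ≡ 16 (mod 17). Since this equals -1 (≡ 16), 6 is not a QR.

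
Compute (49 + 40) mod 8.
1

(49 + 40) = 89
89 mod 8 = 1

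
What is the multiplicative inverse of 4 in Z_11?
4^(-1) ≡ 3 (mod 11). Verification: 4 × 3 = 12 ≡ 1 (mod 11)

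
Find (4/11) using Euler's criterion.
(4/11) = 4^{5} mod 11 = 1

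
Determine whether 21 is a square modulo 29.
By Euler's criterion: 21^{14} ≡ 28 (mod 29). Since this equals -1 (≡ 28), 21 is not a QR.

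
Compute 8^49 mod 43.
Using Fermat: 8^{42} ≡ 1 (mod 43). 49 ≡ 7 (mod 42). So 8^{49} ≡ 8^{7} ≡ 42 (mod 43)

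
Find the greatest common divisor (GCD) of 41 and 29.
1

Using the Euclidean algorithm:
41 = 1 × 29 + 12
29 = 2 × 12 + 5
12 = 2 × 5 + 2
5 = 2 × 2 + 1
2 = 2 × 1 + 0

GCD(41, 29) = 1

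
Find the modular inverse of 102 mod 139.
102^(-1) ≡ 15 (mod 139). Verification: 102 × 15 = 1530 ≡ 1 (mod 139)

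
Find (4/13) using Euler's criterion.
(4/13) = 4^{6} mod 13 = 1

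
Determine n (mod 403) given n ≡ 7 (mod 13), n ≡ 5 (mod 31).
98

Using the Chinese Remainder Theorem:
M = product of moduli = 403
For equation 1: M_1 = 31, 31 ≡ 5 (mod 13), inverse of 31 mod 13 is 8 (check: 5 × 8 = 40 ≡ 1 (mod 13))
For equation 2: M_2 = 13, 13 ≡ 13 (mod 31), inverse of 13 mod 31 is 12 (check: 13 × 12 = 156 ≡ 1 (mod 31))
Combine: n ≡ Σ r_i×M_i×(M_i⁻¹ mod m_i) = 7×31×8 + 5×13×12 = 1736 + 780 = 2516
2516 mod 403 = 98
n ≡ 98 (mod 403)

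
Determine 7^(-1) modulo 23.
7^(-1) ≡ 10 (mod 23). Verification: 7 × 10 = 70 ≡ 1 (mod 23)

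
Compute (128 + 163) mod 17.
2

(128 + 163) = 291
291 mod 17 = 2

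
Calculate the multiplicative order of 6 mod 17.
Powers of 6 mod 17: 6^1≡6, 6^2≡2, 6^3≡12, 6^4≡4, 6^5≡7, 6^6≡8, 6^7≡14, 6^8≡16, 6^9≡11, 6^10≡15, 6^11≡5, 6^12≡13, 6^13≡10, 6^14≡9, 6^15≡3, 6^16≡1. Order = 16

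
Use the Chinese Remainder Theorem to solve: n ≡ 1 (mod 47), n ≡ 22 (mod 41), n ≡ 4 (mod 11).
8837

Using the Chinese Remainder Theorem:
M = product of moduli = 21197
For equation 1: M_1 = 451, 451 ≡ 28 (mod 47), inverse of 451 mod 47 is 42 (check: 28 × 42 = 1176 ≡ 1 (mod 47))
For equation 2: M_2 = 517, 517 ≡ 25 (mod 41), inverse of 517 mod 41 is 23 (check: 25 × 23 = 575 ≡ 1 (mod 41))
For equation 3: M_3 = 1927, 1927 ≡ 2 (mod 11), inverse of 1927 mod 11 is 6 (check: 2 × 6 = 12 ≡ 1 (mod 11))
Combine: n ≡ Σ r_i×M_i×(M_i⁻¹ mod m_i) = 1×451×42 + 22×517×23 + 4×1927×6 = 18942 + 261602 + 46248 = 326792
326792 mod 21197 = 8837
n ≡ 8837 (mod 21197)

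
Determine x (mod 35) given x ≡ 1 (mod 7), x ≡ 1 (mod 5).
1

Using the Chinese Remainder Theorem:
M = product of moduli = 35
For equation 1: M_1 = 5, 5 ≡ 5 (mod 7), inverse of 5 mod 7 is 3 (check: 5 × 3 = 15 ≡ 1 (mod 7))
For equation 2: M_2 = 7, 7 ≡ 2 (mod 5), inverse of 7 mod 5 is 3 (check: 2 × 3 = 6 ≡ 1 (mod 5))
Combine: x ≡ Σ r_i×M_i×(M_i⁻¹ mod m_i) = 1×5×3 + 1×7×3 = 15 + 21 = 36
36 mod 35 = 1
x ≡ 1 (mod 35)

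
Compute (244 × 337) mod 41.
23

(244 × 337) = 82228
82228 mod 41 = 23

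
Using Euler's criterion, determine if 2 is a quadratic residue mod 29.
By Euler's criterion: 2^{14} ≡ 28 (mod 29). Since this equals -1 (≡ 28), 2 is not a QR.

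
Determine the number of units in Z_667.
616

Prime factorization: 667 = 23 × 29
Using the formula φ(n) = n × Π(1 - 1/p) for each prime factor p:
φ(667) = 667 × (1 - 1/23) × (1 - 1/29)
φ(667) = 616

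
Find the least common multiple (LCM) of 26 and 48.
624

First find GCD(26, 48) using the Euclidean algorithm:
26 = 0 × 48 + 26
48 = 1 × 26 + 22
26 = 1 × 22 + 4
22 = 5 × 4 + 2
4 = 2 × 2 + 0
GCD(26, 48) = 2

LCM formula: LCM(a, b) = (a × b) / GCD(a, b)
LCM(26, 48) = (26 × 48) / 2
LCM(26, 48) = 1248 / 2
LCM(26, 48) = 624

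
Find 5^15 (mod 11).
Using Fermat: 5^{10} ≡ 1 (mod 11). 15 ≡ 5 (mod 10). So 5^{15} ≡ 5^{5} ≡ 1 (mod 11)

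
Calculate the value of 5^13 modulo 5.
Using repeated squaring. 5 ≡ 0 (mod 5). 13 = 8 + 4 + 1 (binary 1101). Repeated squaring mod 5: 0^1 ≡ 0; 0^2 ≡ 0² = 0 ≡ 0; 0^4 ≡ 0² = 0 ≡ 0; 0^8 ≡ 0² = 0 ≡ 0. Multiply: 5^13 ≡ 0^8 × 0^4 × 0^1 ≡ 0 × 0 × 0 (mod 5): 0 × 0 = 0 ≡ 0; 0 × 0 = 0 ≡ 0. So 5^13 ≡ 0 (mod 5).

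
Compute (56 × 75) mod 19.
1

(56 × 75) = 4200
4200 mod 19 = 1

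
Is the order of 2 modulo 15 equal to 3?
No, the actual order is 4, not 3.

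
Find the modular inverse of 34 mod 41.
34^(-1) ≡ 35 (mod 41). Verification: 34 × 35 = 1190 ≡ 1 (mod 41)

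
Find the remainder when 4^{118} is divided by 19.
By Fermat: 4^{18} ≡ 1 (mod 19). 118 = 6×18 + 10. So 4^{118} ≡ 4^{10} ≡ 4 (mod 19)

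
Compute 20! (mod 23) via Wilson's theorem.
(22)! = (20)! × (21) × (22) ≡ -1 (mod 23). So (20)! ≡ -1 × [(22)(21)]^(-1) ≡ 11 (mod 23)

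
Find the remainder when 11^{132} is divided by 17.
By Fermat: 11^{16} ≡ 1 (mod 17). 132 = 8×16 + 4. So 11^{132} ≡ 11^{4} ≡ 4 (mod 17)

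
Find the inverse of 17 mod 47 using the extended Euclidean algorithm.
Extended GCD: 17(-11) + 47(4) = 1. So 17^(-1) ≡ 36 ≡ 36 (mod 47). Verify: 17 × 36 = 612 ≡ 1 (mod 47)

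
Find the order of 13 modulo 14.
Powers of 13 mod 14: 13^1≡13, 13^2≡1. Order = 2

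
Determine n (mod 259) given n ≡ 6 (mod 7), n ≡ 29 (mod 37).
251

Using the Chinese Remainder Theorem:
M = product of moduli = 259
For equation 1: M_1 = 37, 37 ≡ 2 (mod 7), inverse of 37 mod 7 is 4 (check: 2 × 4 = 8 ≡ 1 (mod 7))
For equation 2: M_2 = 7, 7 ≡ 7 (mod 37), inverse of 7 mod 37 is 16 (check: 7 × 16 = 112 ≡ 1 (mod 37))
Combine: n ≡ Σ r_i×M_i×(M_i⁻¹ mod m_i) = 6×37×4 + 29×7×16 = 888 + 3248 = 4136
4136 mod 259 = 251
n ≡ 251 (mod 259)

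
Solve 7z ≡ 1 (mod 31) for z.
7^(-1) ≡ 9 (mod 31). Verification: 7 × 9 = 63 ≡ 1 (mod 31)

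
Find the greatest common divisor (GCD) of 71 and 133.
1

Using the Euclidean algorithm:
71 = 0 × 133 + 71
133 = 1 × 71 + 62
71 = 1 × 62 + 9
62 = 6 × 9 + 8
9 = 1 × 8 + 1
8 = 8 × 1 + 0

GCD(71, 133) = 1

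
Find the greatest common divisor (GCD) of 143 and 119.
1

Using the Euclidean algorithm:
143 = 1 × 119 + 24
119 = 4 × 24 + 23
24 = 1 × 23 + 1
23 = 23 × 1 + 0

GCD(143, 119) = 1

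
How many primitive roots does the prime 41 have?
Number of primitive roots mod 41 = φ(40) = 16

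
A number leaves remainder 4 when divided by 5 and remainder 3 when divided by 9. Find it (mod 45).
M = 5 × 9 = 45. M₁ = 9, y₁ ≡ 4 (mod 5). M₂ = 5, y₂ ≡ 2 (mod 9). x = 4×9×4 + 3×5×2 ≡ 39 (mod 45)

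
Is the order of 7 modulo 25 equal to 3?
No, the actual order is 4, not 3.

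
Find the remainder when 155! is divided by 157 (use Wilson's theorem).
(156)! = (155)! × (156) ≡ -1 (mod 157). So (155)! ≡ -1 × (156)^(-1) ≡ (-1)×(-1) = 1 (mod 157)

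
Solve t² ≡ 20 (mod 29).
The square roots of 20 mod 29 are 7 and 22. Verify: 7² = 49 ≡ 20 (mod 29)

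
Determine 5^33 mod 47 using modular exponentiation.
Using repeated squaring. 33 = 32 + 1 (binary 100001). Repeated squaring mod 47: 5^1 ≡ 5; 5^2 ≡ 5² = 25 ≡ 25; 5^4 ≡ 25² = 625 ≡ 14; 5^8 ≡ 14² = 196 ≡ 8; 5^16 ≡ 8² = 64 ≡ 17; 5^32 ≡ 17² = 289 ≡ 7. Multiply: 5^33 = 5^32 × 5^1 ≡ 7 × 5 (mod 47): 7 × 5 = 35 ≡ 35. So 5^33 ≡ 35 (mod 47).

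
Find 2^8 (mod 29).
8 = 8 (binary 1000). Repeated squaring mod 29: 2^1 ≡ 2; 2^2 ≡ 2² = 4 ≡ 4; 2^4 ≡ 4² = 16 ≡ 16; 2^8 ≡ 16² = 256 ≡ 24. So 2^8 ≡ 24 (mod 29).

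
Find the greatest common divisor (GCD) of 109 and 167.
1

Using the Euclidean algorithm:
109 = 0 × 167 + 109
167 = 1 × 109 + 58
109 = 1 × 58 + 51
58 = 1 × 51 + 7
51 = 7 × 7 + 2
7 = 3 × 2 + 1
2 = 2 × 1 + 0

GCD(109, 167) = 1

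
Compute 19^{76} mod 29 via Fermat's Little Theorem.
7

By Fermat's Little Theorem, a^(p-1) ≡ 1 (mod p) for prime p and gcd(a, p) = 1
Here p = 29, so 19^28 ≡ 1 (mod 29)
We can reduce the exponent: 76 mod 28 = 20
So 19^76 ≡ 19^20 (mod 29)
Computing: 19^20 mod 29 = 7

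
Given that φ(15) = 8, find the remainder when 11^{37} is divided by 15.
By Euler: 11^{8} ≡ 1 (mod 15) since gcd(11, 15) = 1. 37 = 4×8 + 5. So 11^{37} ≡ 11^{5} ≡ 11 (mod 15)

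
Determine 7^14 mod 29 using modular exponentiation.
Using repeated squaring. 14 = 8 + 4 + 2 (binary 1110). Repeated squaring mod 29: 7^1 ≡ 7; 7^2 ≡ 7² = 49 ≡ 20; 7^4 ≡ 20² = 400 ≡ 23; 7^8 ≡ 23² = 529 ≡ 7. Multiply: 7^14 = 7^8 × 7^4 × 7^2 ≡ 7 × 23 × 20 (mod 29): 7 × 23 = 161 ≡ 16; 16 × 20 = 320 ≡ 1. So 7^14 ≡ 1 (mod 29).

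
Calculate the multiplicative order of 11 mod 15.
Powers of 11 mod 15: 11^1≡11, 11^2≡1. Order = 2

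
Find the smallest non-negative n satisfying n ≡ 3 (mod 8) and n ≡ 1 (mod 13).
M = 8 × 13 = 104. M₁ = 13, y₁ ≡ 5 (mod 8). M₂ = 8, y₂ ≡ 5 (mod 13). n = 3×13×5 + 1×8×5 ≡ 27 (mod 104)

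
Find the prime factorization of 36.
2^2 × 3^2

Divide by primes starting from smallest:
36 ÷ 2 = 18
18 ÷ 2 = 9
9 ÷ 3 = 3
3 ÷ 3 = 1

36 = 2^2 × 3^2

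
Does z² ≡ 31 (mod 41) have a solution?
By Euler's criterion: 31^{20} ≡ 1 (mod 41). Since this equals 1, 31 is a QR.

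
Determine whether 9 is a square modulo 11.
By Euler's criterion: 9^{5} ≡ 1 (mod 11). Since this equals 1, 9 is a QR.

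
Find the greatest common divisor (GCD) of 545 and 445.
5

Using the Euclidean algorithm:
545 = 1 × 445 + 100
445 = 4 × 100 + 45
100 = 2 × 45 + 10
45 = 4 × 10 + 5
10 = 2 × 5 + 0

GCD(545, 445) = 5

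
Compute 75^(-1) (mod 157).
75^(-1) ≡ 67 (mod 157). Verification: 75 × 67 = 5025 ≡ 1 (mod 157)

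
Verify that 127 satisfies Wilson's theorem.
(126)! mod 127 = 126. Since this equals -1 (mod 127), Wilson confirms 127 is prime.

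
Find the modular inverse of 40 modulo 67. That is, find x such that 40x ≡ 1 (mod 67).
62

Using Extended Euclidean Algorithm:
gcd(40, 67) = 1
Bezout coefficients: 40 × -5 + 67 × 3 = 1
So 40 × -5 ≡ 1 (mod 67)
The inverse is -5 mod 67 = 62
Verification: 40 × 62 = 2480 = 37 × 67 + 1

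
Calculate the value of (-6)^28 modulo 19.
Using Fermat: (-6)^{18} ≡ 1 (mod 19). 28 ≡ 10 (mod 18). So (-6)^{28} ≡ (-6)^{10} ≡ 6 (mod 19)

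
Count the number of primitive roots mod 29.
Number of primitive roots mod 29 = φ(28) = 12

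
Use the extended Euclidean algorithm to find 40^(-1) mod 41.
Extended GCD: 40(-1) + 41(1) = 1. So 40^(-1) ≡ 40 ≡ 40 (mod 41). Verify: 40 × 40 = 1600 ≡ 1 (mod 41)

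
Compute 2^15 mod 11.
Using Fermat: 2^{10} ≡ 1 (mod 11). 15 ≡ 5 (mod 10). So 2^{15} ≡ 2^{5} ≡ 10 (mod 11)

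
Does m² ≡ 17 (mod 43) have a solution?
By Euler's criterion: 17^{21} ≡ 1 (mod 43). Since this equals 1, 17 is a QR.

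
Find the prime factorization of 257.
257

Divide by primes starting from smallest:
257 ÷ 257 = 1

257 = 257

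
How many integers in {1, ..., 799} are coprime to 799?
736

Prime factorization: 799 = 17 × 47
Using the formula φ(n) = n × Π(1 - 1/p) for each prime factor p:
φ(799) = 799 × (1 - 1/17) × (1 - 1/47)
φ(799) = 736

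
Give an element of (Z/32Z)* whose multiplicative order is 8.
3 has order 8 mod 32 since 3^{8} ≡ 1 (mod 32) and no smaller power works.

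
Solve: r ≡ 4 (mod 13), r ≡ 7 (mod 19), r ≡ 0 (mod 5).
M = 13 × 19 × 5 = 1235. M₁ = 95, y₁ ≡ 10 (mod 13). M₂ = 65, y₂ ≡ 12 (mod 19). M₃ = 247, y₃ ≡ 3 (mod 5). r = 4×95×10 + 7×65×12 + 0×247×3 ≡ 615 (mod 1235)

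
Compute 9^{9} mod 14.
1

Using successive squaring:
Binary expansion of 9: 1001
Powers of 9 mod 14 (each is the square of the previous):
  9^1 ≡ 9 (mod 14)
  9^2 ≡ 9² = 81 ≡ 11 (mod 14)
  9^4 ≡ 11² = 121 ≡ 9 (mod 14)
  9^8 ≡ 9² = 81 ≡ 11 (mod 14)
9 = 8 + 1, so 9^9 = 9^8 × 9^1 ≡ 11 × 9 (mod 14)
Multiplying step by step:
  11 × 9 = 99 ≡ 1 (mod 14)
Result: 9^9 ≡ 1 (mod 14)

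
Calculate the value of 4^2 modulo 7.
2 = 2 (binary 10). Repeated squaring mod 7: 4^1 ≡ 4; 4^2 ≡ 4² = 16 ≡ 2. So 4^2 ≡ 2 (mod 7).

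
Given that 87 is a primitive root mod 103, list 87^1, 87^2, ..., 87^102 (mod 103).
g^1, g^2, ..., g^{102} mod 103: {87, 50, 24, 28, 67, 61, 54, 63, 22, 60, 70, 13, 101, 32, 3, 55, 47, 72, 84, 98, 80, 59, 86, 66, 77, 4, 39, 97, 96, 9, 62, 38, 10, 46, 88, 34, 74, 52, 95, 25, 12, 14, 85, 82, 27, 83, 11, 30, 35, 58, 102, 16, 53, 79, 75, 36, 42, 49, 40, 81, 43, 33, 90, 2, 71, 100, 48, 56, 31, 19, 5, 23, 44, 17, 37, 26, 99, 64, 6, 7, 94, 41, 65, 93, 57, 15, 69, 29, 51, 8, 78, 91, 89, 18, 21, 76, 20, 92, 73, 68, 45, 1}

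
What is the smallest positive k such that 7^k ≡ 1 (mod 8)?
Powers of 7 mod 8: 7^1≡7, 7^2≡1. Order = 2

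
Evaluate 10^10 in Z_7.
10 ≡ 3 (mod 7). 10 = 8 + 2 (binary 1010). Repeated squaring mod 7: 3^1 ≡ 3; 3^2 ≡ 3² = 9 ≡ 2; 3^4 ≡ 2² = 4 ≡ 4; 3^8 ≡ 4² = 16 ≡ 2. Multiply: 10^10 ≡ 3^8 × 3^2 ≡ 2 × 2 (mod 7): 2 × 2 = 4 ≡ 4. So 10^10 ≡ 4 (mod 7).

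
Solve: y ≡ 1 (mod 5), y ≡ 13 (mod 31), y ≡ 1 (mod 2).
M = 5 × 31 × 2 = 310. M₁ = 62, y₁ ≡ 3 (mod 5). M₂ = 10, y₂ ≡ 28 (mod 31). M₃ = 155, y₃ ≡ 1 (mod 2). y = 1×62×3 + 13×10×28 + 1×155×1 ≡ 261 (mod 310)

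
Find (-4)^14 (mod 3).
Using Fermat: (-4)^{2} ≡ 1 (mod 3). 14 ≡ 0 (mod 2). So (-4)^{14} ≡ (-4)^{0} ≡ 1 (mod 3)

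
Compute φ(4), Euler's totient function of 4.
2

Prime factorization: 4 = 2^2
Using the formula φ(n) = n × Π(1 - 1/p) for each prime factor p:
φ(4) = 4 × (1 - 1/2)
φ(4) = 2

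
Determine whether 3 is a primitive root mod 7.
p - 1 = 6 has prime divisors 2, 3. Check 3^(6/q) mod 7 for each: 3^(6/2) = 3^3 ≡ 6, 3^(6/3) = 3^2 ≡ 2 (mod 7). None of these is 1, so 3 has order 6 = φ(7), so it is a primitive root mod 7.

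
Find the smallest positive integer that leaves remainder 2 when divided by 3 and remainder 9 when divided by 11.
M = 3 × 11 = 33. M₁ = 11, y₁ ≡ 2 (mod 3). M₂ = 3, y₂ ≡ 4 (mod 11). k = 2×11×2 + 9×3×4 ≡ 20 (mod 33). The smallest positive such number is 20.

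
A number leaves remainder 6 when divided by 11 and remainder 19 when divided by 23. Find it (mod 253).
M = 11 × 23 = 253. M₁ = 23, y₁ ≡ 1 (mod 11). M₂ = 11, y₂ ≡ 21 (mod 23). y = 6×23×1 + 19×11×21 ≡ 226 (mod 253)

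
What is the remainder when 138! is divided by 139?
By Wilson's theorem, (138)! ≡ -1 ≡ 138 (mod 139)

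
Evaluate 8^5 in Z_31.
5 = 4 + 1 (binary 101). Repeated squaring mod 31: 8^1 ≡ 8; 8^2 ≡ 8² = 64 ≡ 2; 8^4 ≡ 2² = 4 ≡ 4. Multiply: 8^5 = 8^4 × 8^1 ≡ 4 × 8 (mod 31): 4 × 8 = 32 ≡ 1. So 8^5 ≡ 1 (mod 31).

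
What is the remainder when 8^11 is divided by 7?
Using Fermat: 8^{6} ≡ 1 (mod 7). 11 ≡ 5 (mod 6). So 8^{11} ≡ 8^{5} ≡ 1 (mod 7)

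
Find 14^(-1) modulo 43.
40

Using Extended Euclidean Algorithm:
gcd(14, 43) = 1
Bezout coefficients: 14 × -3 + 43 × 1 = 1
So 14 × -3 ≡ 1 (mod 43)
The inverse is -3 mod 43 = 40
Verification: 14 × 40 = 560 = 13 × 43 + 1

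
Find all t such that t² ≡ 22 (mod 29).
The square roots of 22 mod 29 are 15 and 14. Verify: 15² = 225 ≡ 22 (mod 29)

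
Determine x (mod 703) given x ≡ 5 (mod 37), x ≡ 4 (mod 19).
42

Using the Chinese Remainder Theorem:
M = product of moduli = 703
For equation 1: M_1 = 19, 19 ≡ 19 (mod 37), inverse of 19 mod 37 is 2 (check: 19 × 2 = 38 ≡ 1 (mod 37))
For equation 2: M_2 = 37, 37 ≡ 18 (mod 19), inverse of 37 mod 19 is 18 (check: 18 × 18 = 324 ≡ 1 (mod 19))
Combine: x ≡ Σ r_i×M_i×(M_i⁻¹ mod m_i) = 5×19×2 + 4×37×18 = 190 + 2664 = 2854
2854 mod 703 = 42
x ≡ 42 (mod 703)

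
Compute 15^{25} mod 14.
1

Using successive squaring:
Binary expansion of 25: 11001
Powers of 15 mod 14 (each is the square of the previous):
  15^1 ≡ 1 (mod 14)
  15^2 ≡ 1² = 1 ≡ 1 (mod 14)
  15^4 ≡ 1² = 1 ≡ 1 (mod 14)
  15^8 ≡ 1² = 1 ≡ 1 (mod 14)
  15^16 ≡ 1² = 1 ≡ 1 (mod 14)
25 = 16 + 8 + 1, so 15^25 = 15^16 × 15^8 × 15^1 ≡ 1 × 1 × 1 (mod 14)
Multiplying step by step:
  1 × 1 = 1 ≡ 1 (mod 14)
  1 × 1 = 1 ≡ 1 (mod 14)
Result: 15^25 ≡ 1 (mod 14)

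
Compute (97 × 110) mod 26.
10

(97 × 110) = 10670
10670 mod 26 = 10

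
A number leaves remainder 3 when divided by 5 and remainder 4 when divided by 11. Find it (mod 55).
M = 5 × 11 = 55. M₁ = 11, y₁ ≡ 1 (mod 5). M₂ = 5, y₂ ≡ 9 (mod 11). z = 3×11×1 + 4×5×9 ≡ 48 (mod 55)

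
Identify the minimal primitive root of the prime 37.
p - 1 = 36 has prime divisors 2, 3. h is a primitive root mod 37 iff h^(36/q) ≢ 1 (mod 37) for each such q.
h = 2: 2^18 ≡ 36, 2^12 ≡ 26 (mod 37); none is 1, so 2 has order 36 and is a primitive root.
The smallest primitive root mod 37 is g = 2.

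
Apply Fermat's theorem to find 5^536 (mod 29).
By Fermat: 5^{28} ≡ 1 (mod 29). 536 ≡ 4 (mod 28). So 5^{536} ≡ 5^{4} ≡ 16 (mod 29)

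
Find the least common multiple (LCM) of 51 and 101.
5151

First find GCD(51, 101) using the Euclidean algorithm:
51 = 0 × 101 + 51
101 = 1 × 51 + 50
51 = 1 × 50 + 1
50 = 50 × 1 + 0
GCD(51, 101) = 1

LCM formula: LCM(a, b) = (a × b) / GCD(a, b)
LCM(51, 101) = (51 × 101) / 1
LCM(51, 101) = 5151 / 1
LCM(51, 101) = 5151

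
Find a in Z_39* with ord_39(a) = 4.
5 has order 4 mod 39 since 5^{4} ≡ 1 (mod 39) and no smaller power works.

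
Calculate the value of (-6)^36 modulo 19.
Using Fermat: (-6)^{18} ≡ 1 (mod 19). 36 ≡ 0 (mod 18). So (-6)^{36} ≡ (-6)^{0} ≡ 1 (mod 19)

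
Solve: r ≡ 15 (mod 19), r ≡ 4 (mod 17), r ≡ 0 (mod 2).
M = 19 × 17 × 2 = 646. M₁ = 34, y₁ ≡ 14 (mod 19). M₂ = 38, y₂ ≡ 13 (mod 17). M₃ = 323, y₃ ≡ 1 (mod 2). r = 15×34×14 + 4×38×13 + 0×323×1 ≡ 72 (mod 646)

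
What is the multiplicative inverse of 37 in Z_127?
37^(-1) ≡ 103 (mod 127). Verification: 37 × 103 = 3811 ≡ 1 (mod 127)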